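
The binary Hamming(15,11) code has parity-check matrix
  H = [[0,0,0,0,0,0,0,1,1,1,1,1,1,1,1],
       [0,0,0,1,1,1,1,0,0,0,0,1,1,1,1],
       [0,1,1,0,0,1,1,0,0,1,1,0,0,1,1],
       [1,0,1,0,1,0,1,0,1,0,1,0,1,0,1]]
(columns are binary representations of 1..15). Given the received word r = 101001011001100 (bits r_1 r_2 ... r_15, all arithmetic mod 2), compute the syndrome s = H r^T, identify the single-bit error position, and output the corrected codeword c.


s = (0, 1, 0, 0)^T, error position = 4, corrected codeword c = 101101011001100

Compute s = H r^T mod 2 one row at a time:
  s_1 = 1 + 1 + 0 + 0 + 1 + 1 + 0 + 0 = 4 ≡ 0 (mod 2).
  s_2 = 0 + 0 + 1 + 0 + 1 + 1 + 0 + 0 = 3 ≡ 1 (mod 2).
  s_3 = 0 + 1 + 1 + 0 + 0 + 0 + 0 + 0 = 2 ≡ 0 (mod 2).
  s_4 = 1 + 1 + 0 + 0 + 1 + 0 + 1 + 0 = 4 ≡ 0 (mod 2).
s = (0, 1, 0, 0)^T — this equals column 4 of H (binary 0100), so error is at position 4.
Correct: flip bit 4 of r = 101001011001100 to get c = 101101011001100.


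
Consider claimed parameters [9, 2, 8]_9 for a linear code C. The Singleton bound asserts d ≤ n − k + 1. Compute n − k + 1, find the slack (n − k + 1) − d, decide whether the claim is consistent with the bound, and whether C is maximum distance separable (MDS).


Singleton RHS = n − k + 1 = 8, slack = 0, bound satisfied, MDS.

Singleton bound: d ≤ n − k + 1.
Here n = 9, k = 2, so n − k + 1 = 8.
Given d = 8, check d ≤ 8: YES.
Slack = (n − k + 1) − d = 0.
The code is MDS (slack = 0).
Description: the claimed parameters are [9, 2, 8]_9; such a code would be MDS (meets Singleton bound).


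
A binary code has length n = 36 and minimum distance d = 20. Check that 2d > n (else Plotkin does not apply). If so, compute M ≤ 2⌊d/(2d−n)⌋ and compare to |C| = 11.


Plotkin bound M ≤ 10; given |C| = 11 > bound (violated).

Check applicability: 2d = 40, n = 36.
2d − n = 4 > 0, so Plotkin applies.
Compute d/(2d−n) = 20/4 ≈ 5.0000.
⌊d/(2d−n)⌋ = 5.
Plotkin bound: M ≤ 2·5 = 10.
Given |C| = 11, check: VIOLATED.
This |C| is above the Plotkin bound, so no binary code with n = 36, d = 20 and 11 codewords exists.


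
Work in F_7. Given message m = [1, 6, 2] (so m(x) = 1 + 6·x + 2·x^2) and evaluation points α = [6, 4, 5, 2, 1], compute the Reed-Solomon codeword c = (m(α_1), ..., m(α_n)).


c = [4, 1, 4, 0, 2]

Message polynomial: m(x) = 1 + 6·x + 2·x^2 (mod 7).
For each evaluation point α_i, compute m(α_i) mod 7:
  α_1 = 6: Horner steps 2 → 4 → 4, so m(6) = 4.
  α_2 = 4: Horner steps 2 → 0 → 1, so m(4) = 1.
  α_3 = 5: Horner steps 2 → 2 → 4, so m(5) = 4.
  α_4 = 2: Horner steps 2 → 3 → 0, so m(2) = 0.
  α_5 = 1: Horner steps 2 → 1 → 2, so m(1) = 2.
Codeword c = [4, 1, 4, 0, 2] ∈ F_7^5.


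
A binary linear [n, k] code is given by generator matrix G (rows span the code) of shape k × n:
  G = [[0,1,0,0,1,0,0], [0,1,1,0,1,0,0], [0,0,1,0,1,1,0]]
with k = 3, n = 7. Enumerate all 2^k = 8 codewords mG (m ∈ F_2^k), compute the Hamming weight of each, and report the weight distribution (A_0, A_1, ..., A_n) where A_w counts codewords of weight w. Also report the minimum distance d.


Weight distribution: A_0 = 1, A_1 = 1, A_2 = 3, A_3 = 3. Minimum distance d = 1.

Enumerate all 2^3 = 8 messages m ∈ F_2^3.
For each, compute codeword c = mG in F_2^7, then tally its weight.
  m = 000 → c = 0000000, weight = 0.
  m = 100 → c = 0100100, weight = 2.
  m = 010 → c = 0110100, weight = 3.
  m = 110 → c = 0010000, weight = 1.
  m = 001 → c = 0010110, weight = 3.
  m = 101 → c = 0110010, weight = 3.
  m = 011 → c = 0100010, weight = 2.
  m = 111 → c = 0000110, weight = 2.
Tally weights:
  weight 0: 1 codewords.
  weight 1: 1 codewords.
  weight 2: 3 codewords.
  weight 3: 3 codewords.
Minimum distance d = smallest w > 0 with A_w > 0 = 1.
Sanity: Σ A_w = 8 = 2^3 = 8 ✓.


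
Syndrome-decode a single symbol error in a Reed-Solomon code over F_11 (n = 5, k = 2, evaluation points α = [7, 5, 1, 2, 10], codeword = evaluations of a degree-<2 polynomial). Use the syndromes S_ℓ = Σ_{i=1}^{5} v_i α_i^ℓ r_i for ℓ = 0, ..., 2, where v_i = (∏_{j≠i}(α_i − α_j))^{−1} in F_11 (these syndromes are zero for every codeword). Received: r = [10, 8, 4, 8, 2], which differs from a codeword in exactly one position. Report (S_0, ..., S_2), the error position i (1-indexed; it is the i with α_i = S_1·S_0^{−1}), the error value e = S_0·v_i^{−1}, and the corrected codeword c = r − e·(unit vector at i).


S = (3, 6, 1), error at position 4, error magnitude e = 3, c = [10, 8, 4, 5, 2].

Step 1: column multipliers v_i = (∏_{j≠i}(α_i − α_j))^{−1} mod 11.
  i = 1 (α = 7): (7−5)(7−1)(7−2)(7−10) = 2·6·5·(−3) = −180 ≡ 7, so v_1 = 7^{−1} = 8 (mod 11).
  i = 2 (α = 5): (5−7)(5−1)(5−2)(5−10) = (−2)·4·3·(−5) = 120 ≡ 10, so v_2 = 10^{−1} = 10 (mod 11).
  i = 3 (α = 1): (1−7)(1−5)(1−2)(1−10) = (−6)·(−4)·(−1)·(−9) = 216 ≡ 7, so v_3 = 7^{−1} = 8 (mod 11).
  i = 4 (α = 2): (2−7)(2−5)(2−1)(2−10) = (−5)·(−3)·1·(−8) = −120 ≡ 1, so v_4 = 1^{−1} = 1 (mod 11).
  i = 5 (α = 10): (10−7)(10−5)(10−1)(10−2) = 3·5·9·8 = 1080 ≡ 2, so v_5 = 2^{−1} = 6 (mod 11).
  v = [8, 10, 8, 1, 6].
Step 2: syndromes of r = [10, 8, 4, 8, 2] (all sums mod 11).
  S_0 = Σ v_i r_i = 8·10 + 10·8 + 8·4 + 1·8 + 6·2 = 212 ≡ 3.
  S_1 = Σ v_i α_i r_i = 8·7·10 + 10·5·8 + 8·1·4 + 1·2·8 + 6·10·2 = 1128 ≡ 6.
  α_i^2 mod 11 = [5, 3, 1, 4, 1].
  S_2 = Σ v_i α_i^2 r_i = 8·5·10 + 10·3·8 + 8·1·4 + 1·4·8 + 6·1·2 = 716 ≡ 1.
  S = (3, 6, 1) ≠ 0, so r is not a codeword (an error is present).
Step 3: locate the error. For a single error e at position i, S_ℓ = v_i·e·α_i^ℓ, so α_err = S_1/S_0.
  S_0^{−1} = 3^{−1} = 4 (mod 11), so α_err = 6·4 = 24 ≡ 2 = α_4. Error position i = 4.
  Consistency check: S_2/S_1 = 1·2 = 2 ≡ 2 = α_err ✓ (single-error assumption holds).
Step 4: error magnitude e = S_0/v_4 = S_0·∏_{j≠4}(α_4 − α_j) = 3·1 = 3 ≡ 3 (mod 11).
Step 5: correct position 4: c_4 = r_4 − e = 8 − 3 ≡ 5 (mod 11). Hence c = [10, 8, 4, 5, 2].
  Check: interpolating c through the α_i gives m(x) = 3 + 1·x (degree < 2) with m(α_i) = c_i for every i, so c is indeed a codeword.


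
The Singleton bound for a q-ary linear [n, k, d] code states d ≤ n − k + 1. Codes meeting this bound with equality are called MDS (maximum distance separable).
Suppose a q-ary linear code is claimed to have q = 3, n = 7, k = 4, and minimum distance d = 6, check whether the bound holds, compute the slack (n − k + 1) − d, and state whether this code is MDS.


Singleton RHS = n − k + 1 = 4, slack = -2, bound violated (no such code; not MDS).

Singleton bound: d ≤ n − k + 1.
Here n = 7, k = 4, so n − k + 1 = 4.
Given d = 6, check d ≤ 4: NO.
Slack = (n − k + 1) − d = -2.
The slack is negative: d = 6 exceeds n − k + 1 = 4 by 2, so the Singleton bound is violated and no linear [7, 4, 6]_3 code can exist. In particular it is not MDS (MDS requires d = n − k + 1 exactly).
Description: the claimed parameters are [7, 4, 6]_3; such a code would be impossible (violates the Singleton bound).


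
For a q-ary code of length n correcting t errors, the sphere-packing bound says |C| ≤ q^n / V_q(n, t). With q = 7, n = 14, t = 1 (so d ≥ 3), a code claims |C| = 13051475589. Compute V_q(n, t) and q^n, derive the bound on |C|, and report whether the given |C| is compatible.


V_q(n, t) = 85, q^n = 678223072849, Hamming bound = 7979094974, |C| = 13051475589 > bound (violated).

Step 1: Compute V_q(n, t) = Σ_{j=0}^1 C(n, j) (q−1)^j.
  j = 0: C(14,0)·(6)^0 = 1·1 = 1.
  j = 1: C(14,1)·(6)^1 = 14·6 = 84.
  V_q(n, t) = 1 + 84 = 85.
Step 2: q^n = 7^14 = 678223072849.
Step 3: Hamming bound ⌊q^n / V_q(n,t)⌋ = ⌊678223072849/85⌋ = 7979094974.
Step 4: Compare |C| = 13051475589 to 7979094974: violated.
The claimed |C| lies above the Hamming bound, so no 7-ary code of length 14 with d ≥ 3 can have 13051475589 codewords.


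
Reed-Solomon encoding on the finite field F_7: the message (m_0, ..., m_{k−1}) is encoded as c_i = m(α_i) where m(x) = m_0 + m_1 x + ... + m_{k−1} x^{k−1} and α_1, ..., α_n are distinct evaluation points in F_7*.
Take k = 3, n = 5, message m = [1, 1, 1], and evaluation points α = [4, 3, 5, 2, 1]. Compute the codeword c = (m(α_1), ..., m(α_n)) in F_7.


c = [0, 6, 3, 0, 3]

Message polynomial: m(x) = 1 + 1·x + 1·x^2 (mod 7).
For each evaluation point α_i, compute m(α_i) mod 7:
  α_1 = 4: Horner steps 1 → 5 → 0, so m(4) = 0.
  α_2 = 3: Horner steps 1 → 4 → 6, so m(3) = 6.
  α_3 = 5: Horner steps 1 → 6 → 3, so m(5) = 3.
  α_4 = 2: Horner steps 1 → 3 → 0, so m(2) = 0.
  α_5 = 1: Horner steps 1 → 2 → 3, so m(1) = 3.
Codeword c = [0, 6, 3, 0, 3] ∈ F_7^5.


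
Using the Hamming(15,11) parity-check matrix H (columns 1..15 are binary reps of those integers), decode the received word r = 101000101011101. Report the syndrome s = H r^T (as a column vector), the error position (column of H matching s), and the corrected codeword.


s = (1, 0, 0, 1)^T, error position = 9, corrected codeword c = 101000100011101

Compute s = H r^T mod 2 one row at a time:
  s_1 = 0 + 1 + 0 + 1 + 1 + 1 + 0 + 1 = 5 ≡ 1 (mod 2).
  s_2 = 0 + 0 + 0 + 1 + 1 + 1 + 0 + 1 = 4 ≡ 0 (mod 2).
  s_3 = 0 + 1 + 0 + 1 + 0 + 1 + 0 + 1 = 4 ≡ 0 (mod 2).
  s_4 = 1 + 1 + 0 + 1 + 1 + 1 + 1 + 1 = 7 ≡ 1 (mod 2).
s = (1, 0, 0, 1)^T — this equals column 9 of H (binary 1001), so error is at position 9.
Correct: flip bit 9 of r = 101000101011101 to get c = 101000100011101.


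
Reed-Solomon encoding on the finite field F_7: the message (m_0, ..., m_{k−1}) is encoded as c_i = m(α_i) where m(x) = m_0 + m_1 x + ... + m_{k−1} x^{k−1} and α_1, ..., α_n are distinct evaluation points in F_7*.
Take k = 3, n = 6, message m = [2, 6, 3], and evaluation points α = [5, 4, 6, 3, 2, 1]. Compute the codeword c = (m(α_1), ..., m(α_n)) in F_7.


c = [2, 4, 6, 5, 5, 4]

Message polynomial: m(x) = 2 + 6·x + 3·x^2 (mod 7).
For each evaluation point α_i, compute m(α_i) mod 7:
  α_1 = 5: Horner steps 3 → 0 → 2, so m(5) = 2.
  α_2 = 4: Horner steps 3 → 4 → 4, so m(4) = 4.
  α_3 = 6: Horner steps 3 → 3 → 6, so m(6) = 6.
  α_4 = 3: Horner steps 3 → 1 → 5, so m(3) = 5.
  α_5 = 2: Horner steps 3 → 5 → 5, so m(2) = 5.
  α_6 = 1: Horner steps 3 → 2 → 4, so m(1) = 4.
Codeword c = [2, 4, 6, 5, 5, 4] ∈ F_7^6.


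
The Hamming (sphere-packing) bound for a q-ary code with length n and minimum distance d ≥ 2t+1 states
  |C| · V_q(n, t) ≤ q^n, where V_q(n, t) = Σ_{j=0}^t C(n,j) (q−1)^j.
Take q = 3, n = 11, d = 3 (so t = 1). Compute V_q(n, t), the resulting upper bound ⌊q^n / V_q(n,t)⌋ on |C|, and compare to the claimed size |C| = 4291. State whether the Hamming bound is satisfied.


V_q(n, t) = 23, q^n = 177147, Hamming bound = 7702, |C| = 4291 ≤ bound (satisfied).

Step 1: Compute V_q(n, t) = Σ_{j=0}^1 C(n, j) (q−1)^j.
  j = 0: C(11,0)·(2)^0 = 1·1 = 1.
  j = 1: C(11,1)·(2)^1 = 11·2 = 22.
  V_q(n, t) = 1 + 22 = 23.
Step 2: q^n = 3^11 = 177147.
Step 3: Hamming bound ⌊q^n / V_q(n,t)⌋ = ⌊177147/23⌋ = 7702.
Step 4: Compare |C| = 4291 to 7702: satisfied.
The claimed |C| lies below the Hamming bound.


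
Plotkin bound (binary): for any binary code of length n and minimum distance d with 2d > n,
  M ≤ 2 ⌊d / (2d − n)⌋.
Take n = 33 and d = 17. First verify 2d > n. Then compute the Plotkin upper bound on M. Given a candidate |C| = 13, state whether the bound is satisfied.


Plotkin bound M ≤ 34; given |C| = 13 ≤ bound (satisfied).

Check applicability: 2d = 34, n = 33.
2d − n = 1 > 0, so Plotkin applies.
Compute d/(2d−n) = 17/1 ≈ 17.0000.
⌊d/(2d−n)⌋ = 17.
Plotkin bound: M ≤ 2·17 = 34.
Given |C| = 13, check: satisfied.
This |C| is below the Plotkin bound.


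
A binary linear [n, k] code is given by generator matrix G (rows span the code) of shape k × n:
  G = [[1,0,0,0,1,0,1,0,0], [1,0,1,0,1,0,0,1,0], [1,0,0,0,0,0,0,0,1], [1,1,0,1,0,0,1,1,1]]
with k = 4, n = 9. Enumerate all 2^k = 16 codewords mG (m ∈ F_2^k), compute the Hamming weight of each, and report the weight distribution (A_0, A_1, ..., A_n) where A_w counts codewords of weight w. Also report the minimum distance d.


Weight distribution: A_0 = 1, A_2 = 1, A_3 = 4, A_4 = 3, A_5 = 4, A_6 = 3. Minimum distance d = 2.

Enumerate all 2^4 = 16 messages m ∈ F_2^4.
For each, compute codeword c = mG in F_2^9, then tally its weight.
  m = 0000 → c = 000000000, weight = 0.
  m = 1000 → c = 100010100, weight = 3.
  m = 0100 → c = 101010010, weight = 4.
  m = 1100 → c = 001000110, weight = 3.
  m = 0010 → c = 100000001, weight = 2.
  m = 1010 → c = 000010101, weight = 3.
  m = 0110 → c = 001010011, weight = 4.
  m = 1110 → c = 101000111, weight = 5.
  m = 0001 → c = 110100111, weight = 6.
  m = 1001 → c = 010110011, weight = 5.
  m = 0101 → c = 011110101, weight = 6.
  m = 1101 → c = 111100001, weight = 5.
  m = 0011 → c = 010100110, weight = 4.
  m = 1011 → c = 110110010, weight = 5.
  m = 0111 → c = 111110100, weight = 6.
  m = 1111 → c = 011100000, weight = 3.
Tally weights:
  weight 0: 1 codewords.
  weight 2: 1 codewords.
  weight 3: 4 codewords.
  weight 4: 3 codewords.
  weight 5: 4 codewords.
  weight 6: 3 codewords.
Minimum distance d = smallest w > 0 with A_w > 0 = 2.
Sanity: Σ A_w = 16 = 2^4 = 16 ✓.


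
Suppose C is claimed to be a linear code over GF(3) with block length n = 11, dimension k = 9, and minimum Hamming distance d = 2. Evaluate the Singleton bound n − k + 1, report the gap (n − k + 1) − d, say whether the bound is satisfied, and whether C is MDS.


Singleton RHS = n − k + 1 = 3, slack = 1, bound satisfied, not MDS.

Singleton bound: d ≤ n − k + 1.
Here n = 11, k = 9, so n − k + 1 = 3.
Given d = 2, check d ≤ 3: YES.
Slack = (n − k + 1) − d = 1.
The code is NOT MDS (slack = 1 > 0).
Description: the claimed parameters are [11, 9, 2]_3; such a code would be non-MDS.


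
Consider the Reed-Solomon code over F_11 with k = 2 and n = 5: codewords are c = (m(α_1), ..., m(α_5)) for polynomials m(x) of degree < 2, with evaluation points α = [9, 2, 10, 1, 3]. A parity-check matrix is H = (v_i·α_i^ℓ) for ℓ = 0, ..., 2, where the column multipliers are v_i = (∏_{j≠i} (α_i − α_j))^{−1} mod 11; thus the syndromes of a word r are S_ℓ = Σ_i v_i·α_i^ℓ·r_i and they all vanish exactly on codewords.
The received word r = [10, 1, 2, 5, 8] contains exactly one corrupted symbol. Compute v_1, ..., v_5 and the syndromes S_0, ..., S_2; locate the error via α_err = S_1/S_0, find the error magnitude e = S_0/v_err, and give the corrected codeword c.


S = (3, 5, 1), error at position 1, error magnitude e = 4, c = [6, 1, 2, 5, 8].

Step 1: column multipliers v_i = (∏_{j≠i}(α_i − α_j))^{−1} mod 11.
  i = 1 (α = 9): (9−2)(9−10)(9−1)(9−3) = 7·(−1)·8·6 = −336 ≡ 5, so v_1 = 5^{−1} = 9 (mod 11).
  i = 2 (α = 2): (2−9)(2−10)(2−1)(2−3) = (−7)·(−8)·1·(−1) = −56 ≡ 10, so v_2 = 10^{−1} = 10 (mod 11).
  i = 3 (α = 10): (10−9)(10−2)(10−1)(10−3) = 1·8·9·7 = 504 ≡ 9, so v_3 = 9^{−1} = 5 (mod 11).
  i = 4 (α = 1): (1−9)(1−2)(1−10)(1−3) = (−8)·(−1)·(−9)·(−2) = 144 ≡ 1, so v_4 = 1^{−1} = 1 (mod 11).
  i = 5 (α = 3): (3−9)(3−2)(3−10)(3−1) = (−6)·1·(−7)·2 = 84 ≡ 7, so v_5 = 7^{−1} = 8 (mod 11).
  v = [9, 10, 5, 1, 8].
Step 2: syndromes of r = [10, 1, 2, 5, 8] (all sums mod 11).
  S_0 = Σ v_i r_i = 9·10 + 10·1 + 5·2 + 1·5 + 8·8 = 179 ≡ 3.
  S_1 = Σ v_i α_i r_i = 9·9·10 + 10·2·1 + 5·10·2 + 1·1·5 + 8·3·8 = 1127 ≡ 5.
  α_i^2 mod 11 = [4, 4, 1, 1, 9].
  S_2 = Σ v_i α_i^2 r_i = 9·4·10 + 10·4·1 + 5·1·2 + 1·1·5 + 8·9·8 = 991 ≡ 1.
  S = (3, 5, 1) ≠ 0, so r is not a codeword (an error is present).
Step 3: locate the error. For a single error e at position i, S_ℓ = v_i·e·α_i^ℓ, so α_err = S_1/S_0.
  S_0^{−1} = 3^{−1} = 4 (mod 11), so α_err = 5·4 = 20 ≡ 9 = α_1. Error position i = 1.
  Consistency check: S_2/S_1 = 1·9 = 9 ≡ 9 = α_err ✓ (single-error assumption holds).
Step 4: error magnitude e = S_0/v_1 = S_0·∏_{j≠1}(α_1 − α_j) = 3·5 = 15 ≡ 4 (mod 11).
Step 5: correct position 1: c_1 = r_1 − e = 10 − 4 ≡ 6 (mod 11). Hence c = [6, 1, 2, 5, 8].
  Check: interpolating c through the α_i gives m(x) = 9 + 7·x (degree < 2) with m(α_i) = c_i for every i, so c is indeed a codeword.


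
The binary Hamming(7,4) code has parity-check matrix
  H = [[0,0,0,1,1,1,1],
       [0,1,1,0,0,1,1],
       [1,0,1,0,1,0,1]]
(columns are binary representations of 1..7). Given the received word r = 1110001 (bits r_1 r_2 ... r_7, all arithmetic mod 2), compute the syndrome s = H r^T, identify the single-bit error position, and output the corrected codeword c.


s = (1, 1, 1)^T, error position = 7, corrected codeword c = 1110000

Compute s = H r^T mod 2 one row at a time:
  s_1 = 0 + 0 + 0 + 1 = 1 ≡ 1 (mod 2).
  s_2 = 1 + 1 + 0 + 1 = 3 ≡ 1 (mod 2).
  s_3 = 1 + 1 + 0 + 1 = 3 ≡ 1 (mod 2).
s = (1, 1, 1)^T — this equals column 7 of H (binary 111), so error is at position 7.
Correct: flip bit 7 of r = 1110001 to get c = 1110000.


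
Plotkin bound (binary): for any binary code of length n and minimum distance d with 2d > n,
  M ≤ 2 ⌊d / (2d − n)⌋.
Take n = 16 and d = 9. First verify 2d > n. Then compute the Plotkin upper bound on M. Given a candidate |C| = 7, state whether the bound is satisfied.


Plotkin bound M ≤ 8; given |C| = 7 ≤ bound (satisfied).

Check applicability: 2d = 18, n = 16.
2d − n = 2 > 0, so Plotkin applies.
Compute d/(2d−n) = 9/2 ≈ 4.5000.
⌊d/(2d−n)⌋ = 4.
Plotkin bound: M ≤ 2·4 = 8.
Given |C| = 7, check: satisfied.
This |C| is below the Plotkin bound.


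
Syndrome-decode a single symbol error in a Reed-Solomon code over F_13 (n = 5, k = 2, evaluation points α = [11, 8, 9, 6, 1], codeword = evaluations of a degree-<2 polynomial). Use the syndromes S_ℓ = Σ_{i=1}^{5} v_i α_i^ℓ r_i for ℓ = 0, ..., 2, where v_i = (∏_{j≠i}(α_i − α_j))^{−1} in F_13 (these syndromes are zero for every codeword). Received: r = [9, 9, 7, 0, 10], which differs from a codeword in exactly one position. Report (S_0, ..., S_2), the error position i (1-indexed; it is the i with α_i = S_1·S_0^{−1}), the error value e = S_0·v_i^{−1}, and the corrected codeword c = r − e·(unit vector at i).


S = (6, 1, 11), error at position 1, error magnitude e = 6, c = [3, 9, 7, 0, 10].

Step 1: column multipliers v_i = (∏_{j≠i}(α_i − α_j))^{−1} mod 13.
  i = 1 (α = 11): (11−8)(11−9)(11−6)(11−1) = 3·2·5·10 = 300 ≡ 1, so v_1 = 1^{−1} = 1 (mod 13).
  i = 2 (α = 8): (8−11)(8−9)(8−6)(8−1) = (−3)·(−1)·2·7 = 42 ≡ 3, so v_2 = 3^{−1} = 9 (mod 13).
  i = 3 (α = 9): (9−11)(9−8)(9−6)(9−1) = (−2)·1·3·8 = −48 ≡ 4, so v_3 = 4^{−1} = 10 (mod 13).
  i = 4 (α = 6): (6−11)(6−8)(6−9)(6−1) = (−5)·(−2)·(−3)·5 = −150 ≡ 6, so v_4 = 6^{−1} = 11 (mod 13).
  i = 5 (α = 1): (1−11)(1−8)(1−9)(1−6) = (−10)·(−7)·(−8)·(−5) = 2800 ≡ 5, so v_5 = 5^{−1} = 8 (mod 13).
  v = [1, 9, 10, 11, 8].
Step 2: syndromes of r = [9, 9, 7, 0, 10] (all sums mod 13).
  S_0 = Σ v_i r_i = 1·9 + 9·9 + 10·7 + 11·0 + 8·10 = 240 ≡ 6.
  S_1 = Σ v_i α_i r_i = 1·11·9 + 9·8·9 + 10·9·7 + 11·6·0 + 8·1·10 = 1457 ≡ 1.
  α_i^2 mod 13 = [4, 12, 3, 10, 1].
  S_2 = Σ v_i α_i^2 r_i = 1·4·9 + 9·12·9 + 10·3·7 + 11·10·0 + 8·1·10 = 1298 ≡ 11.
  S = (6, 1, 11) ≠ 0, so r is not a codeword (an error is present).
Step 3: locate the error. For a single error e at position i, S_ℓ = v_i·e·α_i^ℓ, so α_err = S_1/S_0.
  S_0^{−1} = 6^{−1} = 11 (mod 13), so α_err = 1·11 = 11 ≡ 11 = α_1. Error position i = 1.
  Consistency check: S_2/S_1 = 11·1 = 11 ≡ 11 = α_err ✓ (single-error assumption holds).
Step 4: error magnitude e = S_0/v_1 = S_0·∏_{j≠1}(α_1 − α_j) = 6·1 = 6 ≡ 6 (mod 13).
Step 5: correct position 1: c_1 = r_1 − e = 9 − 6 ≡ 3 (mod 13). Hence c = [3, 9, 7, 0, 10].
  Check: interpolating c through the α_i gives m(x) = 12 + 11·x (degree < 2) with m(α_i) = c_i for every i, so c is indeed a codeword.


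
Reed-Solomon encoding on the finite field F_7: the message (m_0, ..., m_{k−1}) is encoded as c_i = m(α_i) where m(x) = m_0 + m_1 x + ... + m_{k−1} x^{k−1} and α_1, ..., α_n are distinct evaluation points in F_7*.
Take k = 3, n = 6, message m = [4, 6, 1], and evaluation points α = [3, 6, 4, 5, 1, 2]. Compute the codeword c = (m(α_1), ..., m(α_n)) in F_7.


c = [3, 6, 2, 3, 4, 6]

Message polynomial: m(x) = 4 + 6·x + 1·x^2 (mod 7).
For each evaluation point α_i, compute m(α_i) mod 7:
  α_1 = 3: Horner steps 1 → 2 → 3, so m(3) = 3.
  α_2 = 6: Horner steps 1 → 5 → 6, so m(6) = 6.
  α_3 = 4: Horner steps 1 → 3 → 2, so m(4) = 2.
  α_4 = 5: Horner steps 1 → 4 → 3, so m(5) = 3.
  α_5 = 1: Horner steps 1 → 0 → 4, so m(1) = 4.
  α_6 = 2: Horner steps 1 → 1 → 6, so m(2) = 6.
Codeword c = [3, 6, 2, 3, 4, 6] ∈ F_7^6.


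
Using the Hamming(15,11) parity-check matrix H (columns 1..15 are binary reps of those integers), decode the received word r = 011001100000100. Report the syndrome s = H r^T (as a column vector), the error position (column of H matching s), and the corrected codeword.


s = (1, 1, 0, 1)^T, error position = 13, corrected codeword c = 011001100000000

Compute s = H r^T mod 2 one row at a time:
  s_1 = 0 + 0 + 0 + 0 + 0 + 1 + 0 + 0 = 1 ≡ 1 (mod 2).
  s_2 = 0 + 0 + 1 + 1 + 0 + 1 + 0 + 0 = 3 ≡ 1 (mod 2).
  s_3 = 1 + 1 + 1 + 1 + 0 + 0 + 0 + 0 = 4 ≡ 0 (mod 2).
  s_4 = 0 + 1 + 0 + 1 + 0 + 0 + 1 + 0 = 3 ≡ 1 (mod 2).
s = (1, 1, 0, 1)^T — this equals column 13 of H (binary 1101), so error is at position 13.
Correct: flip bit 13 of r = 011001100000100 to get c = 011001100000000.


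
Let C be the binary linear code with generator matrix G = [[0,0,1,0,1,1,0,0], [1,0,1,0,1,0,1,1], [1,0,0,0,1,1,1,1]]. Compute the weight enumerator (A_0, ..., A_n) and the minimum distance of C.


Weight distribution: A_0 = 1, A_1 = 1, A_2 = 1, A_3 = 1, A_4 = 2, A_5 = 2. Minimum distance d = 1.

Enumerate all 2^3 = 8 messages m ∈ F_2^3.
For each, compute codeword c = mG in F_2^8, then tally its weight.
  m = 000 → c = 00000000, weight = 0.
  m = 100 → c = 00101100, weight = 3.
  m = 010 → c = 10101011, weight = 5.
  m = 110 → c = 10000111, weight = 4.
  m = 001 → c = 10001111, weight = 5.
  m = 101 → c = 10100011, weight = 4.
  m = 011 → c = 00100100, weight = 2.
  m = 111 → c = 00001000, weight = 1.
Tally weights:
  weight 0: 1 codewords.
  weight 1: 1 codewords.
  weight 2: 1 codewords.
  weight 3: 1 codewords.
  weight 4: 2 codewords.
  weight 5: 2 codewords.
Minimum distance d = smallest w > 0 with A_w > 0 = 1.
Sanity: Σ A_w = 8 = 2^3 = 8 ✓.


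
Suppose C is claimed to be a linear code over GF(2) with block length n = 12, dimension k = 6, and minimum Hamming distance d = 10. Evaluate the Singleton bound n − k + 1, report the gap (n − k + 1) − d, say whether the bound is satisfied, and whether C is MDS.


Singleton RHS = n − k + 1 = 7, slack = -3, bound violated (no such code; not MDS).

Singleton bound: d ≤ n − k + 1.
Here n = 12, k = 6, so n − k + 1 = 7.
Given d = 10, check d ≤ 7: NO.
Slack = (n − k + 1) − d = -3.
The slack is negative: d = 10 exceeds n − k + 1 = 7 by 3, so the Singleton bound is violated and no linear [12, 6, 10]_2 code can exist. In particular it is not MDS (MDS requires d = n − k + 1 exactly).
Description: the claimed parameters are [12, 6, 10]_2; such a code would be impossible (violates the Singleton bound).


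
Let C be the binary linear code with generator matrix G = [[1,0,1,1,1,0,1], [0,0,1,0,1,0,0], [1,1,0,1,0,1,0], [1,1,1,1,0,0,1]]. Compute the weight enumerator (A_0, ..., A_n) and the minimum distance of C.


Weight distribution: A_0 = 1, A_2 = 3, A_3 = 4, A_4 = 3, A_5 = 4, A_6 = 1. Minimum distance d = 2.

Enumerate all 2^4 = 16 messages m ∈ F_2^4.
For each, compute codeword c = mG in F_2^7, then tally its weight.
  m = 0000 → c = 0000000, weight = 0.
  m = 1000 → c = 1011101, weight = 5.
  m = 0100 → c = 0010100, weight = 2.
  m = 1100 → c = 1001001, weight = 3.
  m = 0010 → c = 1101010, weight = 4.
  m = 1010 → c = 0110111, weight = 5.
  m = 0110 → c = 1111110, weight = 6.
  m = 1110 → c = 0100011, weight = 3.
  m = 0001 → c = 1111001, weight = 5.
  m = 1001 → c = 0100100, weight = 2.
  m = 0101 → c = 1101101, weight = 5.
  m = 1101 → c = 0110000, weight = 2.
  m = 0011 → c = 0010011, weight = 3.
  m = 1011 → c = 1001110, weight = 4.
  m = 0111 → c = 0000111, weight = 3.
  m = 1111 → c = 1011010, weight = 4.
Tally weights:
  weight 0: 1 codewords.
  weight 2: 3 codewords.
  weight 3: 4 codewords.
  weight 4: 3 codewords.
  weight 5: 4 codewords.
  weight 6: 1 codewords.
Minimum distance d = smallest w > 0 with A_w > 0 = 2.
Sanity: Σ A_w = 16 = 2^4 = 16 ✓.


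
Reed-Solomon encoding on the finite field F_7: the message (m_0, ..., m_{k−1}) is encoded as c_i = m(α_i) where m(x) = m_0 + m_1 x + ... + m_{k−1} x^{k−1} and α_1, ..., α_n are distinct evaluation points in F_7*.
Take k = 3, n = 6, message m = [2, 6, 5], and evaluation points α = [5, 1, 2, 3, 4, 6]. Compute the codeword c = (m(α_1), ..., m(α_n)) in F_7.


c = [3, 6, 6, 2, 1, 1]

Message polynomial: m(x) = 2 + 6·x + 5·x^2 (mod 7).
For each evaluation point α_i, compute m(α_i) mod 7:
  α_1 = 5: Horner steps 5 → 3 → 3, so m(5) = 3.
  α_2 = 1: Horner steps 5 → 4 → 6, so m(1) = 6.
  α_3 = 2: Horner steps 5 → 2 → 6, so m(2) = 6.
  α_4 = 3: Horner steps 5 → 0 → 2, so m(3) = 2.
  α_5 = 4: Horner steps 5 → 5 → 1, so m(4) = 1.
  α_6 = 6: Horner steps 5 → 1 → 1, so m(6) = 1.
Codeword c = [3, 6, 6, 2, 1, 1] ∈ F_7^6.


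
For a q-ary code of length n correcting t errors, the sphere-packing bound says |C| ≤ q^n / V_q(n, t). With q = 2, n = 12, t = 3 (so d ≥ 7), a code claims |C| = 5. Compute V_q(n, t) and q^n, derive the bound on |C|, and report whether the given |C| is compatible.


V_q(n, t) = 299, q^n = 4096, Hamming bound = 13, |C| = 5 ≤ bound (satisfied).

Step 1: Compute V_q(n, t) = Σ_{j=0}^3 C(n, j) (q−1)^j.
  j = 0: C(12,0)·(1)^0 = 1·1 = 1.
  j = 1: C(12,1)·(1)^1 = 12·1 = 12.
  j = 2: C(12,2)·(1)^2 = 66·1 = 66.
  j = 3: C(12,3)·(1)^3 = 220·1 = 220.
  V_q(n, t) = 1 + 12 + 66 + 220 = 299.
Step 2: q^n = 2^12 = 4096.
Step 3: Hamming bound ⌊q^n / V_q(n,t)⌋ = ⌊4096/299⌋ = 13.
Step 4: Compare |C| = 5 to 13: satisfied.
The claimed |C| lies below the Hamming bound.


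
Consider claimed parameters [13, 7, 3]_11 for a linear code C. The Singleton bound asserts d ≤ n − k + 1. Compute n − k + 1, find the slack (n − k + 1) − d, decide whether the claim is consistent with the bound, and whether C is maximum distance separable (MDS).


Singleton RHS = n − k + 1 = 7, slack = 4, bound satisfied, not MDS.

Singleton bound: d ≤ n − k + 1.
Here n = 13, k = 7, so n − k + 1 = 7.
Given d = 3, check d ≤ 7: YES.
Slack = (n − k + 1) − d = 4.
The code is NOT MDS (slack = 4 > 0).
Description: the claimed parameters are [13, 7, 3]_11; such a code would be non-MDS.


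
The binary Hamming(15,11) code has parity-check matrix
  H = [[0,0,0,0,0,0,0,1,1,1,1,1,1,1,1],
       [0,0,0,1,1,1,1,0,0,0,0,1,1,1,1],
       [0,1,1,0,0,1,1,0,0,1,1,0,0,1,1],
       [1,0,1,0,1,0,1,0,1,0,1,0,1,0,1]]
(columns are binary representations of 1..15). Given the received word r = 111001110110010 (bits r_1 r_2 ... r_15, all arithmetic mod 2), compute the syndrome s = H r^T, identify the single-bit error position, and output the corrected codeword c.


s = (0, 1, 1, 0)^T, error position = 6, corrected codeword c = 111000110110010

Compute s = H r^T mod 2 one row at a time:
  s_1 = 1 + 0 + 1 + 1 + 0 + 0 + 1 + 0 = 4 ≡ 0 (mod 2).
  s_2 = 0 + 0 + 1 + 1 + 0 + 0 + 1 + 0 = 3 ≡ 1 (mod 2).
  s_3 = 1 + 1 + 1 + 1 + 1 + 1 + 1 + 0 = 7 ≡ 1 (mod 2).
  s_4 = 1 + 1 + 0 + 1 + 0 + 1 + 0 + 0 = 4 ≡ 0 (mod 2).
s = (0, 1, 1, 0)^T — this equals column 6 of H (binary 0110), so error is at position 6.
Correct: flip bit 6 of r = 111001110110010 to get c = 111000110110010.


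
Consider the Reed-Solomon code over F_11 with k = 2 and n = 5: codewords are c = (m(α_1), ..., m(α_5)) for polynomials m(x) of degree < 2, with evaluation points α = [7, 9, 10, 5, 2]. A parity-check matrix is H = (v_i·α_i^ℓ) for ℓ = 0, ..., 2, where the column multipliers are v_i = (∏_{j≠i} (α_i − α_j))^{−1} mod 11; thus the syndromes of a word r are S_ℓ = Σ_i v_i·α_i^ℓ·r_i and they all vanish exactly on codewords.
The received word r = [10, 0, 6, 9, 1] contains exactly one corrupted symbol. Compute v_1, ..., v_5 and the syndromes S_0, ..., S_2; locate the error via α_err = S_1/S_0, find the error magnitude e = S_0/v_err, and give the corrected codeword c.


S = (8, 5, 10), error at position 5, error magnitude e = 10, c = [10, 0, 6, 9, 2].

Step 1: column multipliers v_i = (∏_{j≠i}(α_i − α_j))^{−1} mod 11.
  i = 1 (α = 7): (7−9)(7−10)(7−5)(7−2) = (−2)·(−3)·2·5 = 60 ≡ 5, so v_1 = 5^{−1} = 9 (mod 11).
  i = 2 (α = 9): (9−7)(9−10)(9−5)(9−2) = 2·(−1)·4·7 = −56 ≡ 10, so v_2 = 10^{−1} = 10 (mod 11).
  i = 3 (α = 10): (10−7)(10−9)(10−5)(10−2) = 3·1·5·8 = 120 ≡ 10, so v_3 = 10^{−1} = 10 (mod 11).
  i = 4 (α = 5): (5−7)(5−9)(5−10)(5−2) = (−2)·(−4)·(−5)·3 = −120 ≡ 1, so v_4 = 1^{−1} = 1 (mod 11).
  i = 5 (α = 2): (2−7)(2−9)(2−10)(2−5) = (−5)·(−7)·(−8)·(−3) = 840 ≡ 4, so v_5 = 4^{−1} = 3 (mod 11).
  v = [9, 10, 10, 1, 3].
Step 2: syndromes of r = [10, 0, 6, 9, 1] (all sums mod 11).
  S_0 = Σ v_i r_i = 9·10 + 10·0 + 10·6 + 1·9 + 3·1 = 162 ≡ 8.
  S_1 = Σ v_i α_i r_i = 9·7·10 + 10·9·0 + 10·10·6 + 1·5·9 + 3·2·1 = 1281 ≡ 5.
  α_i^2 mod 11 = [5, 4, 1, 3, 4].
  S_2 = Σ v_i α_i^2 r_i = 9·5·10 + 10·4·0 + 10·1·6 + 1·3·9 + 3·4·1 = 549 ≡ 10.
  S = (8, 5, 10) ≠ 0, so r is not a codeword (an error is present).
Step 3: locate the error. For a single error e at position i, S_ℓ = v_i·e·α_i^ℓ, so α_err = S_1/S_0.
  S_0^{−1} = 8^{−1} = 7 (mod 11), so α_err = 5·7 = 35 ≡ 2 = α_5. Error position i = 5.
  Consistency check: S_2/S_1 = 10·9 = 90 ≡ 2 = α_err ✓ (single-error assumption holds).
Step 4: error magnitude e = S_0/v_5 = S_0·∏_{j≠5}(α_5 − α_j) = 8·4 = 32 ≡ 10 (mod 11).
Step 5: correct position 5: c_5 = r_5 − e = 1 − 10 ≡ 2 (mod 11). Hence c = [10, 0, 6, 9, 2].
  Check: interpolating c through the α_i gives m(x) = 1 + 6·x (degree < 2) with m(α_i) = c_i for every i, so c is indeed a codeword.


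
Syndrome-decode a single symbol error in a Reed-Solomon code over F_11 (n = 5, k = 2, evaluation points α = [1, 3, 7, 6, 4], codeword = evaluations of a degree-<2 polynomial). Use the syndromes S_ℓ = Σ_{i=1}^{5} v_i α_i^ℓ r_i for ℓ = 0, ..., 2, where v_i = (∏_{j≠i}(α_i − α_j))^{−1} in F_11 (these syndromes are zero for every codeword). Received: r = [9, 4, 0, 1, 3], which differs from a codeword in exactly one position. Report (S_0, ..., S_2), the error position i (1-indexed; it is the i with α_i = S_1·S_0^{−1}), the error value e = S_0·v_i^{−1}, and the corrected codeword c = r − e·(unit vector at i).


S = (9, 9, 9), error at position 1, error magnitude e = 3, c = [6, 4, 0, 1, 3].

Step 1: column multipliers v_i = (∏_{j≠i}(α_i − α_j))^{−1} mod 11.
  i = 1 (α = 1): (1−3)(1−7)(1−6)(1−4) = (−2)·(−6)·(−5)·(−3) = 180 ≡ 4, so v_1 = 4^{−1} = 3 (mod 11).
  i = 2 (α = 3): (3−1)(3−7)(3−6)(3−4) = 2·(−4)·(−3)·(−1) = −24 ≡ 9, so v_2 = 9^{−1} = 5 (mod 11).
  i = 3 (α = 7): (7−1)(7−3)(7−6)(7−4) = 6·4·1·3 = 72 ≡ 6, so v_3 = 6^{−1} = 2 (mod 11).
  i = 4 (α = 6): (6−1)(6−3)(6−7)(6−4) = 5·3·(−1)·2 = −30 ≡ 3, so v_4 = 3^{−1} = 4 (mod 11).
  i = 5 (α = 4): (4−1)(4−3)(4−7)(4−6) = 3·1·(−3)·(−2) = 18 ≡ 7, so v_5 = 7^{−1} = 8 (mod 11).
  v = [3, 5, 2, 4, 8].
Step 2: syndromes of r = [9, 4, 0, 1, 3] (all sums mod 11).
  S_0 = Σ v_i r_i = 3·9 + 5·4 + 2·0 + 4·1 + 8·3 = 75 ≡ 9.
  S_1 = Σ v_i α_i r_i = 3·1·9 + 5·3·4 + 2·7·0 + 4·6·1 + 8·4·3 = 207 ≡ 9.
  α_i^2 mod 11 = [1, 9, 5, 3, 5].
  S_2 = Σ v_i α_i^2 r_i = 3·1·9 + 5·9·4 + 2·5·0 + 4·3·1 + 8·5·3 = 339 ≡ 9.
  S = (9, 9, 9) ≠ 0, so r is not a codeword (an error is present).
Step 3: locate the error. For a single error e at position i, S_ℓ = v_i·e·α_i^ℓ, so α_err = S_1/S_0.
  S_0^{−1} = 9^{−1} = 5 (mod 11), so α_err = 9·5 = 45 ≡ 1 = α_1. Error position i = 1.
  Consistency check: S_2/S_1 = 9·5 = 45 ≡ 1 = α_err ✓ (single-error assumption holds).
Step 4: error magnitude e = S_0/v_1 = S_0·∏_{j≠1}(α_1 − α_j) = 9·4 = 36 ≡ 3 (mod 11).
Step 5: correct position 1: c_1 = r_1 − e = 9 − 3 ≡ 6 (mod 11). Hence c = [6, 4, 0, 1, 3].
  Check: interpolating c through the α_i gives m(x) = 7 + 10·x (degree < 2) with m(α_i) = c_i for every i, so c is indeed a codeword.


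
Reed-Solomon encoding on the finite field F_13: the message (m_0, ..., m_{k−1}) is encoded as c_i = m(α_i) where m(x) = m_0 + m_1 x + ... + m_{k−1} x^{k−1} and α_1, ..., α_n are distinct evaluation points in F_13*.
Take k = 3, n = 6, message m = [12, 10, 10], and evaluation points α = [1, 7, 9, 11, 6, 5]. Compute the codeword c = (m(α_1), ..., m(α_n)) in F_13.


c = [6, 0, 2, 6, 3, 0]

Message polynomial: m(x) = 12 + 10·x + 10·x^2 (mod 13).
For each evaluation point α_i, compute m(α_i) mod 13:
  α_1 = 1: Horner steps 10 → 7 → 6, so m(1) = 6.
  α_2 = 7: Horner steps 10 → 2 → 0, so m(7) = 0.
  α_3 = 9: Horner steps 10 → 9 → 2, so m(9) = 2.
  α_4 = 11: Horner steps 10 → 3 → 6, so m(11) = 6.
  α_5 = 6: Horner steps 10 → 5 → 3, so m(6) = 3.
  α_6 = 5: Horner steps 10 → 8 → 0, so m(5) = 0.
Codeword c = [6, 0, 2, 6, 3, 0] ∈ F_13^6.


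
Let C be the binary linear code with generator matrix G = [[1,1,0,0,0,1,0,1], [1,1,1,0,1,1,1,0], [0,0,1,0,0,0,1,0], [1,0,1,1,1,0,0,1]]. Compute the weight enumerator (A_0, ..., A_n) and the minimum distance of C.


Weight distribution: A_0 = 1, A_2 = 2, A_3 = 2, A_4 = 3, A_5 = 6, A_6 = 2. Minimum distance d = 2.

Enumerate all 2^4 = 16 messages m ∈ F_2^4.
For each, compute codeword c = mG in F_2^8, then tally its weight.
  m = 0000 → c = 00000000, weight = 0.
  m = 1000 → c = 11000101, weight = 4.
  m = 0100 → c = 11101110, weight = 6.
  m = 1100 → c = 00101011, weight = 4.
  m = 0010 → c = 00100010, weight = 2.
  m = 1010 → c = 11100111, weight = 6.
  m = 0110 → c = 11001100, weight = 4.
  m = 1110 → c = 00001001, weight = 2.
  m = 0001 → c = 10111001, weight = 5.
  m = 1001 → c = 01111100, weight = 5.
  m = 0101 → c = 01010111, weight = 5.
  m = 1101 → c = 10010010, weight = 3.
  m = 0011 → c = 10011011, weight = 5.
  m = 1011 → c = 01011110, weight = 5.
  m = 0111 → c = 01110101, weight = 5.
  m = 1111 → c = 10110000, weight = 3.
Tally weights:
  weight 0: 1 codewords.
  weight 2: 2 codewords.
  weight 3: 2 codewords.
  weight 4: 3 codewords.
  weight 5: 6 codewords.
  weight 6: 2 codewords.
Minimum distance d = smallest w > 0 with A_w > 0 = 2.
Sanity: Σ A_w = 16 = 2^4 = 16 ✓.


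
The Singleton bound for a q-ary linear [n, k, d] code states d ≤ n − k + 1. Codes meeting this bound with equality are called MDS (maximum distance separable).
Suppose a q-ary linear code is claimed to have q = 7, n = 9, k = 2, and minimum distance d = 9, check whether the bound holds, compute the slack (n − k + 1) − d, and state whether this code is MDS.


Singleton RHS = n − k + 1 = 8, slack = -1, bound violated (no such code; not MDS).

Singleton bound: d ≤ n − k + 1.
Here n = 9, k = 2, so n − k + 1 = 8.
Given d = 9, check d ≤ 8: NO.
Slack = (n − k + 1) − d = -1.
The slack is negative: d = 9 exceeds n − k + 1 = 8 by 1, so the Singleton bound is violated and no linear [9, 2, 9]_7 code can exist. In particular it is not MDS (MDS requires d = n − k + 1 exactly).
Description: the claimed parameters are [9, 2, 9]_7; such a code would be impossible (violates the Singleton bound).


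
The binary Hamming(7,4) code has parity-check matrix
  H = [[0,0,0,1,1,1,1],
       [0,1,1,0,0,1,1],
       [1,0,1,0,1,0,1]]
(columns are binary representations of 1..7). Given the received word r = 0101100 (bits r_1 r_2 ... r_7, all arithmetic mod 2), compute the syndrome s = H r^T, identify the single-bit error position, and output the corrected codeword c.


s = (0, 1, 1)^T, error position = 3, corrected codeword c = 0111100

Compute s = H r^T mod 2 one row at a time:
  s_1 = 1 + 1 + 0 + 0 = 2 ≡ 0 (mod 2).
  s_2 = 1 + 0 + 0 + 0 = 1 ≡ 1 (mod 2).
  s_3 = 0 + 0 + 1 + 0 = 1 ≡ 1 (mod 2).
s = (0, 1, 1)^T — this equals column 3 of H (binary 011), so error is at position 3.
Correct: flip bit 3 of r = 0101100 to get c = 0111100.


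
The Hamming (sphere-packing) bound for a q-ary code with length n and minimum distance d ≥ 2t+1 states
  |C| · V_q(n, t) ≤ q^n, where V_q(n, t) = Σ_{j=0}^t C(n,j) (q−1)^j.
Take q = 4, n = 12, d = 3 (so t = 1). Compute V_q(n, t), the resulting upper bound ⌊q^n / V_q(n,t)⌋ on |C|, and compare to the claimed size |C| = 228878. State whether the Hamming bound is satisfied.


V_q(n, t) = 37, q^n = 16777216, Hamming bound = 453438, |C| = 228878 ≤ bound (satisfied).

Step 1: Compute V_q(n, t) = Σ_{j=0}^1 C(n, j) (q−1)^j.
  j = 0: C(12,0)·(3)^0 = 1·1 = 1.
  j = 1: C(12,1)·(3)^1 = 12·3 = 36.
  V_q(n, t) = 1 + 36 = 37.
Step 2: q^n = 4^12 = 16777216.
Step 3: Hamming bound ⌊q^n / V_q(n,t)⌋ = ⌊16777216/37⌋ = 453438.
Step 4: Compare |C| = 228878 to 453438: satisfied.
The claimed |C| lies below the Hamming bound.


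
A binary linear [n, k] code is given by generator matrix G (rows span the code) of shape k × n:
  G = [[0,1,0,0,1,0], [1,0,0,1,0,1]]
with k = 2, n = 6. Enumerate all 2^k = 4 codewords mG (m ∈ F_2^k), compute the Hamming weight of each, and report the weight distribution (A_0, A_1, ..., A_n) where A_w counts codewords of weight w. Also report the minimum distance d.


Weight distribution: A_0 = 1, A_2 = 1, A_3 = 1, A_5 = 1. Minimum distance d = 2.

Enumerate all 2^2 = 4 messages m ∈ F_2^2.
For each, compute codeword c = mG in F_2^6, then tally its weight.
  m = 00 → c = 000000, weight = 0.
  m = 10 → c = 010010, weight = 2.
  m = 01 → c = 100101, weight = 3.
  m = 11 → c = 110111, weight = 5.
Tally weights:
  weight 0: 1 codewords.
  weight 2: 1 codewords.
  weight 3: 1 codewords.
  weight 5: 1 codewords.
Minimum distance d = smallest w > 0 with A_w > 0 = 2.
Sanity: Σ A_w = 4 = 2^2 = 4 ✓.


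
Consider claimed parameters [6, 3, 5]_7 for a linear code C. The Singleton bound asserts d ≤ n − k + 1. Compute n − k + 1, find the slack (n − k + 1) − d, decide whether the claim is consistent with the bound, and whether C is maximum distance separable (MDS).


Singleton RHS = n − k + 1 = 4, slack = -1, bound violated (no such code; not MDS).

Singleton bound: d ≤ n − k + 1.
Here n = 6, k = 3, so n − k + 1 = 4.
Given d = 5, check d ≤ 4: NO.
Slack = (n − k + 1) − d = -1.
The slack is negative: d = 5 exceeds n − k + 1 = 4 by 1, so the Singleton bound is violated and no linear [6, 3, 5]_7 code can exist. In particular it is not MDS (MDS requires d = n − k + 1 exactly).
Description: the claimed parameters are [6, 3, 5]_7; such a code would be impossible (violates the Singleton bound).


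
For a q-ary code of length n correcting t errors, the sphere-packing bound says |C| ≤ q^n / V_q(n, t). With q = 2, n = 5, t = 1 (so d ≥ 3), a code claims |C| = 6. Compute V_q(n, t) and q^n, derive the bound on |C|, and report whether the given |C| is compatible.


V_q(n, t) = 6, q^n = 32, Hamming bound = 5, |C| = 6 > bound (violated).

Step 1: Compute V_q(n, t) = Σ_{j=0}^1 C(n, j) (q−1)^j.
  j = 0: C(5,0)·(1)^0 = 1·1 = 1.
  j = 1: C(5,1)·(1)^1 = 5·1 = 5.
  V_q(n, t) = 1 + 5 = 6.
Step 2: q^n = 2^5 = 32.
Step 3: Hamming bound ⌊q^n / V_q(n,t)⌋ = ⌊32/6⌋ = 5.
Step 4: Compare |C| = 6 to 5: violated.
The claimed |C| lies above the Hamming bound, so no 2-ary code of length 5 with d ≥ 3 can have 6 codewords.
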